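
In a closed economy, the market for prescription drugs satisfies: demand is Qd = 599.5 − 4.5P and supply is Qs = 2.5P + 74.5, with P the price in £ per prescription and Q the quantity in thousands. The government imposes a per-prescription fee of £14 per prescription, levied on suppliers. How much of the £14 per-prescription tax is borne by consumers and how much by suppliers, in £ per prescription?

Without the tax, 599.5 − 4.5P = 2.5P + 74.5 gives 7P = 525, so P* = £75 and Q* = 262.
With the tax collected from suppliers, supply shifts: Qs = 2.5(P − 14) + 74.5.
New equilibrium: consumers pay £80, suppliers receive £66, Q = 239.5. (Wedge: Pb − Ps = 14.)
Burden on consumers: £5; on suppliers: £9. (They sum to £14.)
The less price-elastic side of the market bears the larger share of a per-unit tax.

Consumers bear £5 per prescription; suppliers bear £9 per prescription.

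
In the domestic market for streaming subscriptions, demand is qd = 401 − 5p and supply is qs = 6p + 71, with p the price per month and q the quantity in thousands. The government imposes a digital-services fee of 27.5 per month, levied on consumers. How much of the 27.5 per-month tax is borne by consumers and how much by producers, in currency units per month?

Before the tax: set 401 − 5p = 6p + 71 → p* = 30, q* = 251.
With the tax collected from consumers, demand (in seller-price terms) shifts: qd = 401 − 5(p + 27.5).
Solving gives q = 176 with consumers paying 45 and producers receiving 17.5 (the 27.5 wedge).
Burden on consumers: 15; on producers: 12.5. (They sum to 27.5.)

Consumers bear 15 per month; producers bear 12.5 per month.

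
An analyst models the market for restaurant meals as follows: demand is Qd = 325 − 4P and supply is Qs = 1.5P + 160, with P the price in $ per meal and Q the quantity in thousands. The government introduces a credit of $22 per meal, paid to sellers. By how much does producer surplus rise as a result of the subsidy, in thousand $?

Without the subsidy, 325 − 4P = 1.5P + 160 gives 5.5P = 165, so P* = $30 and Q* = 205.
With a per-unit subsidy paid to sellers, each receives P + 22 per unit sold, so supply becomes Qs = 1.5(P + 22) + 160.
Solving gives Q = 229 with buyers paying $24 and sellers receiving $46 (the $22 wedge).
ΔPS is the trapezoid between Q = 229 and Q = 205 of height $16: ½ · (205 + 229) · 16 = $3472.

Producer surplus rises by $3472 thousand.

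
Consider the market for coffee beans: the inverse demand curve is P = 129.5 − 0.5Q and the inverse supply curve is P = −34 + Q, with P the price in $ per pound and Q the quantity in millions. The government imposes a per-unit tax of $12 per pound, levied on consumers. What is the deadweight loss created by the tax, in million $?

Inverting to Q(P) form: Qd = 259 − 2P; Qs = P + 34.
Before the tax: set 259 − 2P = P + 34 → P* = $75, Q* = 109.
With the tax collected from consumers, demand (in seller-price terms) shifts: Qd = 259 − 2(P + 12).
New equilibrium: consumers pay $79, sellers receive $67, Q = 101. (Wedge: Pb − Ps = 12.)
Quantity falls by |ΔQ| = |109 − 101| = 8.
DWL = ½ · t · |ΔQ| = ½ · 12 · 8 = $48.

Deadweight loss = $48 million.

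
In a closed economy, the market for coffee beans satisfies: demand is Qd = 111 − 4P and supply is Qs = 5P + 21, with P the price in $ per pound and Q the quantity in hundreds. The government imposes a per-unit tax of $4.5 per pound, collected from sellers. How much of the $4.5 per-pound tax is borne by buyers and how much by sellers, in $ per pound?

Buyers bear $2.5 per pound; sellers bear $2 per pound.

Before the tax: set 111 − 4P = 5P + 21 → P* = $10, Q* = 71.
With the tax collected from sellers, supply shifts: Qs = 5(P − 4.5) + 21.
New equilibrium: buyers pay $12.5, sellers receive $8, Q = 61. (Wedge: Pb − Ps = 4.5.)
Burden on buyers: $2.5; on sellers: $2. (They sum to $4.5.)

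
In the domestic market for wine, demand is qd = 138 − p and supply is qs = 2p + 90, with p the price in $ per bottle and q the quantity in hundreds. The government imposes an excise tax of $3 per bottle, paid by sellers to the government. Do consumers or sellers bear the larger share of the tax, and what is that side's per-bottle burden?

Without the tax, 138 − p = 2p + 90 gives 3p = 48, so p* = $16 and q* = 122.
With the tax collected from sellers, supply shifts: qs = 2(p − 3) + 90.
New equilibrium: consumers pay $18, sellers receive $15, q = 120. (Wedge: pb − ps = 3.)
Per-bottle burden: consumers $2, sellers $1.
Consumers take the larger share because demand is less price-elastic here (demand slope 1 vs supply slope 2).
The less price-elastic side of the market bears the larger share of a per-unit tax.

Consumers bear the larger share: $2 per bottle.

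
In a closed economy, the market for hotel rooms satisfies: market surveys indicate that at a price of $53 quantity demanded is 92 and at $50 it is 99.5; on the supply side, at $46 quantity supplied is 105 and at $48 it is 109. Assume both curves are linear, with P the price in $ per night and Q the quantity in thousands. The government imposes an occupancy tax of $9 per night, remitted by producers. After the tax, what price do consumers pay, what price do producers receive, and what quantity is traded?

Consumers pay $51; producers receive $42; quantity = 97.

Demand slope: (99.5 − 92)/(50 − 53) = -2.5, so Qd = 224.5 − 2.5P.
Supply slope: (109 − 105)/(48 − 46) = 2, so Qs = 2P + 13.
Before the tax: set 224.5 − 2.5P = 2P + 13 → P* = $47, Q* = 107.
With the tax collected from producers, supply shifts: Qs = 2(P − 9) + 13.
New equilibrium: consumers pay $51, producers receive $42, Q = 97. (Wedge: Pb − Ps = 9.)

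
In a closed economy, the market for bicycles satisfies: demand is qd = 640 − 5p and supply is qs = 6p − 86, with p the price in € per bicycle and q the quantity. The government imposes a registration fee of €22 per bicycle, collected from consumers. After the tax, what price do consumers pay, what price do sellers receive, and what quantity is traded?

Consumers pay €78; sellers receive €56; quantity = 250.

Without the tax, 640 − 5p = 6p − 86 gives 11p = 726, so p* = €66 and q* = 310.
With the tax collected from consumers, demand (in seller-price terms) shifts: qd = 640 − 5(p + 22).
Solving gives q = 250 with consumers paying €78 and sellers receiving €56 (the €22 wedge).
The less price-elastic side of the market bears the larger share of a per-unit tax.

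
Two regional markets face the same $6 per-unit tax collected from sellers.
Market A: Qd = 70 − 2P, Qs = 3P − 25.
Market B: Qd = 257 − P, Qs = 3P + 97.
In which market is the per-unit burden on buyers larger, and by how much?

Market B, by $0.9.

Market A: pre-tax P* = $19, Q* = 32; post-tax Q = 24.8; per-unit burden on buyers = $3.6.
Market B: pre-tax P* = $40, Q* = 217; post-tax Q = 212.5; per-unit burden on buyers = $4.5.
Difference: $3.6 vs $4.5 → market B is larger by $0.9.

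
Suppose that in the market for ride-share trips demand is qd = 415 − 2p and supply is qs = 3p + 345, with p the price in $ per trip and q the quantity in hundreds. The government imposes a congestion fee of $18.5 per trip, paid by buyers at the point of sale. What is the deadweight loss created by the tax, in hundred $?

Deadweight loss = $205.35 hundred.

Without the tax, 415 − 2p = 3p + 345 gives 5p = 70, so p* = $14 and q* = 387.
With the tax collected from buyers, demand (in seller-price terms) shifts: qd = 415 − 2(p + 18.5).
Solving gives q = 364.8 with buyers paying $25.1 and suppliers receiving $6.6 (the $18.5 wedge).
Quantity falls by |ΔQ| = |387 − 364.8| = 22.2.
DWL = ½ · t · |ΔQ| = ½ · 18.5 · 22.2 = $205.35.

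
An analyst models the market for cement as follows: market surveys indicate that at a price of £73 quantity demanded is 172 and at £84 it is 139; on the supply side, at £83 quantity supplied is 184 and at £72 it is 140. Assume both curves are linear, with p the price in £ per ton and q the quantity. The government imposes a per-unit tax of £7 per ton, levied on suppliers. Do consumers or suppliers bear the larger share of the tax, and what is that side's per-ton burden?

Consumers bear the larger share: £4 per ton.

Demand slope: (139 − 172)/(84 − 73) = -3, so qd = 391 − 3p.
Supply slope: (140 − 184)/(72 − 83) = 4, so qs = 4p − 148.
Without the tax, 391 − 3p = 4p − 148 gives 7p = 539, so p* = £77 and q* = 160.
With the tax collected from suppliers, supply shifts: qs = 4(p − 7) − 148.
New equilibrium: consumers pay £81, suppliers receive £74, q = 148. (Wedge: pb − ps = 7.)
Per-ton burden: consumers £4, suppliers £3.
Consumers take the larger share because demand is less price-elastic here (demand slope 3 vs supply slope 4).
The less price-elastic side of the market bears the larger share of a per-unit tax.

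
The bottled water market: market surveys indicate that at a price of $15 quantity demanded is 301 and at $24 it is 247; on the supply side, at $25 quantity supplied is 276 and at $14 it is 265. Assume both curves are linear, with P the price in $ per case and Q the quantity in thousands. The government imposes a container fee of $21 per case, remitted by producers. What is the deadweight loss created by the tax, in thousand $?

Demand slope: (247 − 301)/(24 − 15) = -6, so Qd = 391 − 6P.
Supply slope: (265 − 276)/(14 − 25) = 1, so Qs = P + 251.
Before the tax: set 391 − 6P = P + 251 → P* = $20, Q* = 271.
With the tax collected from producers, supply shifts: Qs = (P − 21) + 251.
Solving gives Q = 253 with consumers paying $23 and producers receiving $2 (the $21 wedge).
Quantity falls by |ΔQ| = |271 − 253| = 18.
DWL = ½ · t · |ΔQ| = ½ · 21 · 18 = $189.

Deadweight loss = $189 thousand.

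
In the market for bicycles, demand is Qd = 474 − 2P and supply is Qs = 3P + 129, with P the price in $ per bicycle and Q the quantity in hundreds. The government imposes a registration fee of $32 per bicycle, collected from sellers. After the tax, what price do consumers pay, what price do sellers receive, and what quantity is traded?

Without the tax, 474 − 2P = 3P + 129 gives 5P = 345, so P* = $69 and Q* = 336.
With the tax collected from sellers, supply shifts: Qs = 3(P − 32) + 129.
Solving gives Q = 297.6 with consumers paying $88.2 and sellers receiving $56.2 (the $32 wedge).
The less price-elastic side of the market bears the larger share of a per-unit tax.

Consumers pay $88.2; sellers receive $56.2; quantity = 297.6.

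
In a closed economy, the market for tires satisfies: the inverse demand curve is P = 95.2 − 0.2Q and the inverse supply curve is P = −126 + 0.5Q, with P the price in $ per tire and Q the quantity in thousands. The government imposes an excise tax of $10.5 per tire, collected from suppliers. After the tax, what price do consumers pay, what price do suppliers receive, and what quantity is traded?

Consumers pay $35; suppliers receive $24.5; quantity = 301.

Inverting to Q(P) form: Qd = 476 − 5P; Qs = 2P + 252.
Before the tax: set 476 − 5P = 2P + 252 → P* = $32, Q* = 316.
With the tax collected from suppliers, supply shifts: Qs = 2(P − 10.5) + 252.
Solving gives Q = 301 with consumers paying $35 and suppliers receiving $24.5 (the $10.5 wedge).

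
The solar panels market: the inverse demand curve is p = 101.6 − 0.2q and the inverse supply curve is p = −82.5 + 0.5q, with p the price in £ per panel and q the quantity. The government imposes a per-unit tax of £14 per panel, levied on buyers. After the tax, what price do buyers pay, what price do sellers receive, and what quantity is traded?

Buyers pay £53; sellers receive £39; quantity = 243.

Inverting to q(p) form: qd = 508 − 5p; qs = 2p + 165.
Without the tax, 508 − 5p = 2p + 165 gives 7p = 343, so p* = £49 and q* = 263.
With the tax collected from buyers, demand (in seller-price terms) shifts: qd = 508 − 5(p + 14).
New equilibrium: buyers pay £53, sellers receive £39, q = 243. (Wedge: pb − ps = 14.)
The less price-elastic side of the market bears the larger share of a per-unit tax.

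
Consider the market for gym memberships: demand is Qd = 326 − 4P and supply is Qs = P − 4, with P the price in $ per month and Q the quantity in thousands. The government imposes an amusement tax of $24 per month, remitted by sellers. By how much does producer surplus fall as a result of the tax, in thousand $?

Producer surplus falls by $1006.08 thousand.

Without the tax, 326 − 4P = P − 4 gives 5P = 330, so P* = $66 and Q* = 62.
With the tax collected from sellers, supply shifts: Qs = (P − 24) − 4.
New equilibrium: buyers pay $70.8, sellers receive $46.8, Q = 42.8. (Wedge: Pb − Ps = 24.)
ΔPS is the trapezoid between Q = 42.8 and Q = 62 of height $19.2: ½ · (62 + 42.8) · 19.2 = $1006.08.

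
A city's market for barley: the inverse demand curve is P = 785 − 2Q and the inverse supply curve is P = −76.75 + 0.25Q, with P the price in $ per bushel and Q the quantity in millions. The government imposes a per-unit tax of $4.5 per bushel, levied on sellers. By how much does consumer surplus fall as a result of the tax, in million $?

Consumer surplus falls by $1528 million.

Inverting to Q(P) form: Qd = 392.5 − 0.5P; Qs = 4P + 307.
Before the tax: set 392.5 − 0.5P = 4P + 307 → P* = $19, Q* = 383.
With the tax collected from sellers, supply shifts: Qs = 4(P − 4.5) + 307.
Solving gives Q = 381 with consumers paying $23 and sellers receiving $18.5 (the $4.5 wedge).
ΔCS is the trapezoid between Q = 381 and Q = 383 of height $4: ½ · (383 + 381) · 4 = $1528.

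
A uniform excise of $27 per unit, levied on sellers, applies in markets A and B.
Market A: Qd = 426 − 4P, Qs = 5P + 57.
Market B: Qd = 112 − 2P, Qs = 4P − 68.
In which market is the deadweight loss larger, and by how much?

Market A, by $324.

Market A: pre-tax P* = $41, Q* = 262; post-tax Q = 202; deadweight loss = $810.
Market B: pre-tax P* = $30, Q* = 52; post-tax Q = 16; deadweight loss = $486.
Difference: $810 vs $486 → market A is larger by $324.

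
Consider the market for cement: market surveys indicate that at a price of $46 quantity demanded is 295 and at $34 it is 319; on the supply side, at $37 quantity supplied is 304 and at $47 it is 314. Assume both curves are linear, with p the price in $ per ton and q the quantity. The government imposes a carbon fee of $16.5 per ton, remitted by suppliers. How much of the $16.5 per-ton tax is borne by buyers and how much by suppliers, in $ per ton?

Demand slope: (319 − 295)/(34 − 46) = -2, so qd = 387 − 2p.
Supply slope: (314 − 304)/(47 − 37) = 1, so qs = p + 267.
Before the tax: set 387 − 2p = p + 267 → p* = $40, q* = 307.
With the tax collected from suppliers, supply shifts: qs = (p − 16.5) + 267.
Solving gives q = 296 with buyers paying $45.5 and suppliers receiving $29 (the $16.5 wedge).
Burden on buyers: $5.5; on suppliers: $11. (They sum to $16.5.)
The less price-elastic side of the market bears the larger share of a per-unit tax.

Buyers bear $5.5 per ton; suppliers bear $11 per ton.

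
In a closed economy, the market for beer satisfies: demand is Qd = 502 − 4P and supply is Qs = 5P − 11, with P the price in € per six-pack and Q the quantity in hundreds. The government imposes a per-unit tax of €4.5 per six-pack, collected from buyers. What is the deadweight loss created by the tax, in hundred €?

Before the tax: set 502 − 4P = 5P − 11 → P* = €57, Q* = 274.
With the tax collected from buyers, demand (in seller-price terms) shifts: Qd = 502 − 4(P + 4.5).
New equilibrium: buyers pay €59.5, producers receive €55, Q = 264. (Wedge: Pb − Ps = 4.5.)
Quantity falls by |ΔQ| = |274 − 264| = 10.
DWL = ½ · t · |ΔQ| = ½ · 4.5 · 10 = €22.5.

Deadweight loss = €22.5 hundred.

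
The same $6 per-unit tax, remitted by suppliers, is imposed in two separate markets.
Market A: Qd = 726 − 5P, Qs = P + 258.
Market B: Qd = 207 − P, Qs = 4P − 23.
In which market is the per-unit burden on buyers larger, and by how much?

Market A: pre-tax P* = $78, Q* = 336; post-tax Q = 331; per-unit burden on buyers = $1.
Market B: pre-tax P* = $46, Q* = 161; post-tax Q = 156.2; per-unit burden on buyers = $4.8.
Difference: $1 vs $4.8 → market B is larger by $3.8.

Market B, by $3.8.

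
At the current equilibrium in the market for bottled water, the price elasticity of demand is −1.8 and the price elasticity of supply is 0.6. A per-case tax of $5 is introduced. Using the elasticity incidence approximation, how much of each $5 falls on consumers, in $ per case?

Incidence ratio: consumers' share ≈ εs / (εs + |εd|) = 0.6 / (0.6 + 1.8) = 0.25.
So consumers bear ≈ 0.25 × $5 = $1.25; producers bear $3.75.

Consumers bear ≈ $1.25 per case.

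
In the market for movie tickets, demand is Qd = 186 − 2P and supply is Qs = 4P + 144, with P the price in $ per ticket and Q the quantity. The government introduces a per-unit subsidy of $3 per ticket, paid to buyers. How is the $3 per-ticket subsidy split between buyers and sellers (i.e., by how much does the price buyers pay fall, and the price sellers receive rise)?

Before the subsidy: set 186 − 2P = 4P + 144 → P* = $7, Q* = 172.
With a per-unit subsidy paid to buyers, each effectively pays P − 3, so demand becomes Qd = 186 − 2(P − 3).
Solving gives Q = 176 with buyers paying $5 and sellers receiving $8 (the $3 wedge).
Gain to buyers: $2; to sellers: $1. (They sum to $3.)

Buyers gain $2 per ticket; sellers gain $1 per ticket.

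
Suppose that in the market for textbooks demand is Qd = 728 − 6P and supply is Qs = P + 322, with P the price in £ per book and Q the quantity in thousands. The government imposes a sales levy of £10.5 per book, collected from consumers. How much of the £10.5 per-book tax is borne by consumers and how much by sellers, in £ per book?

Consumers bear £1.5 per book; sellers bear £9 per book.

Without the tax, 728 − 6P = P + 322 gives 7P = 406, so P* = £58 and Q* = 380.
With the tax collected from consumers, demand (in seller-price terms) shifts: Qd = 728 − 6(P + 10.5).
Solving gives Q = 371 with consumers paying £59.5 and sellers receiving £49 (the £10.5 wedge).
Burden on consumers: £1.5; on sellers: £9. (They sum to £10.5.)
The less price-elastic side of the market bears the larger share of a per-unit tax.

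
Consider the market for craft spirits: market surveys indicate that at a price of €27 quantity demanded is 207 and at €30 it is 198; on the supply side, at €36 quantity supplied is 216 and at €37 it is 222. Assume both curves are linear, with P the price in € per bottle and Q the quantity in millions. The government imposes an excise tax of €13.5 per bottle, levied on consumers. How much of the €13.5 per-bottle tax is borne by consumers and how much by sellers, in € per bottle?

Demand slope: (198 − 207)/(30 − 27) = -3, so Qd = 288 − 3P.
Supply slope: (222 − 216)/(37 − 36) = 6, so Qs = 6P.
Without the tax, 288 − 3P = 6P gives 9P = 288, so P* = €32 and Q* = 192.
With the tax collected from consumers, demand (in seller-price terms) shifts: Qd = 288 − 3(P + 13.5).
New equilibrium: consumers pay €41, sellers receive €27.5, Q = 165. (Wedge: Pb − Ps = 13.5.)
Burden on consumers: €9; on sellers: €4.5. (They sum to €13.5.)

Consumers bear €9 per bottle; sellers bear €4.5 per bottle.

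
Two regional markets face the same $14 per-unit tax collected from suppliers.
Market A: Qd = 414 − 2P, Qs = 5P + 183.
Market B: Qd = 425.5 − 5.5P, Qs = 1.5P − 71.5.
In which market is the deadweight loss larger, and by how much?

Market A: pre-tax P* = $33, Q* = 348; post-tax Q = 328; deadweight loss = $140.
Market B: pre-tax P* = $71, Q* = 35; post-tax Q = 18.5; deadweight loss = $115.5.
Difference: $140 vs $115.5 → market A is larger by $24.5.

Market A, by $24.5.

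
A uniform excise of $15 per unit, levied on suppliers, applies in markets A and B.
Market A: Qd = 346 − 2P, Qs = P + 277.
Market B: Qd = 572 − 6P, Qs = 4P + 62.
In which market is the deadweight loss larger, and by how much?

Market A: pre-tax P* = $23, Q* = 300; post-tax Q = 290; deadweight loss = $75.
Market B: pre-tax P* = $51, Q* = 266; post-tax Q = 230; deadweight loss = $270.
Difference: $75 vs $270 → market B is larger by $195.

Market B, by $195.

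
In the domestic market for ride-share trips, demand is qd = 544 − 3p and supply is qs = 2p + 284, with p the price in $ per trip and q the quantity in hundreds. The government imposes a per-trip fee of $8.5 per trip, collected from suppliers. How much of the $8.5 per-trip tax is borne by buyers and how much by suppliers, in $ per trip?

Buyers bear $3.4 per trip; suppliers bear $5.1 per trip.

Without the tax, 544 − 3p = 2p + 284 gives 5p = 260, so p* = $52 and q* = 388.
With the tax collected from suppliers, supply shifts: qs = 2(p − 8.5) + 284.
Solving gives q = 377.8 with buyers paying $55.4 and suppliers receiving $46.9 (the $8.5 wedge).
Burden on buyers: $3.4; on suppliers: $5.1. (They sum to $8.5.)
The less price-elastic side of the market bears the larger share of a per-unit tax.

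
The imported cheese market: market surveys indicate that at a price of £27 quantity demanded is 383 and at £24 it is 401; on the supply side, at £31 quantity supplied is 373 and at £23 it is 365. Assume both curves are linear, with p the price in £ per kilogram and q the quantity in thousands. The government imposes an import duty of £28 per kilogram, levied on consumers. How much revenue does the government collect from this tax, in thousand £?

Demand slope: (401 − 383)/(24 − 27) = -6, so qd = 545 − 6p.
Supply slope: (365 − 373)/(23 − 31) = 1, so qs = p + 342.
Without the tax, 545 − 6p = p + 342 gives 7p = 203, so p* = £29 and q* = 371.
With the tax collected from consumers, demand (in seller-price terms) shifts: qd = 545 − 6(p + 28).
Solving gives q = 347 with consumers paying £33 and producers receiving £5 (the £28 wedge).
Revenue = t · Q = 28 · 347 = £9716.

Tax revenue = £9716 thousand.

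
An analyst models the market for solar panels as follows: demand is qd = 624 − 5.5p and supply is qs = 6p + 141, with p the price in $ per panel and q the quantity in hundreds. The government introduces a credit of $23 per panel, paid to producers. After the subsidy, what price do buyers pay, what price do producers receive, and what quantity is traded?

Buyers pay $30; producers receive $53; quantity = 459.

Before the subsidy: set 624 − 5.5p = 6p + 141 → p* = $42, q* = 393.
With a per-unit subsidy paid to producers, each receives p + 23 per unit sold, so supply becomes qs = 6(p + 23) + 141.
New equilibrium: buyers pay $30, producers receive $53, q = 459. (Wedge: pb − ps = −23.)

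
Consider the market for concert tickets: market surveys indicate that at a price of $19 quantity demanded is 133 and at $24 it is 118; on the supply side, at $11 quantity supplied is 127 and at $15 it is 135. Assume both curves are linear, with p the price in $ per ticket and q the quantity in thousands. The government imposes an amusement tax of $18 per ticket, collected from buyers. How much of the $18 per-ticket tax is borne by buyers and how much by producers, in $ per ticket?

Demand slope: (118 − 133)/(24 − 19) = -3, so qd = 190 − 3p.
Supply slope: (135 − 127)/(15 − 11) = 2, so qs = 2p + 105.
Before the tax: set 190 − 3p = 2p + 105 → p* = $17, q* = 139.
With the tax collected from buyers, demand (in seller-price terms) shifts: qd = 190 − 3(p + 18).
Solving gives q = 117.4 with buyers paying $24.2 and producers receiving $6.2 (the $18 wedge).
Burden on buyers: $7.2; on producers: $10.8. (They sum to $18.)
The less price-elastic side of the market bears the larger share of a per-unit tax.

Buyers bear $7.2 per ticket; producers bear $10.8 per ticket.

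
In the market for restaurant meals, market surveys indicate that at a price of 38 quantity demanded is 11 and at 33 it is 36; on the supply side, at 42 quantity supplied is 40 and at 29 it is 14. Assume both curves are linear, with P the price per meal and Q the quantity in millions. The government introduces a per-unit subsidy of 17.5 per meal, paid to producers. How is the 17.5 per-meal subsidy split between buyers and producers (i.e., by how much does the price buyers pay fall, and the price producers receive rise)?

Demand slope: (36 − 11)/(33 − 38) = -5, so Qd = 201 − 5P.
Supply slope: (14 − 40)/(29 − 42) = 2, so Qs = 2P − 44.
Before the subsidy: set 201 − 5P = 2P − 44 → P* = 35, Q* = 26.
With a per-unit subsidy paid to producers, each receives P + 17.5 per unit sold, so supply becomes Qs = 2(P + 17.5) − 44.
New equilibrium: buyers pay 30, producers receive 47.5, Q = 51. (Wedge: Pb − Ps = −17.5.)
Gain to buyers: 5; to producers: 12.5. (They sum to 17.5.)

Buyers gain 5 per meal; producers gain 12.5 per meal.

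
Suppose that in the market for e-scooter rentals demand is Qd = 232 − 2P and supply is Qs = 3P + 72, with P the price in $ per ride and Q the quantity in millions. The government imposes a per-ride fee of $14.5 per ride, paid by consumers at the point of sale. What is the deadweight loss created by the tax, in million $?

Deadweight loss = $126.15 million.

Without the tax, 232 − 2P = 3P + 72 gives 5P = 160, so P* = $32 and Q* = 168.
With the tax collected from consumers, demand (in seller-price terms) shifts: Qd = 232 − 2(P + 14.5).
New equilibrium: consumers pay $40.7, suppliers receive $26.2, Q = 150.6. (Wedge: Pb − Ps = 14.5.)
Quantity falls by |ΔQ| = |168 − 150.6| = 17.4.
DWL = ½ · t · |ΔQ| = ½ · 14.5 · 17.4 = $126.15.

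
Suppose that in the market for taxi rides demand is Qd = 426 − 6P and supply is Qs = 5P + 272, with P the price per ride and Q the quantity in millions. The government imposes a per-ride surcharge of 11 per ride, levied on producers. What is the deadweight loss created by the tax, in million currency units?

Before the tax: set 426 − 6P = 5P + 272 → P* = 14, Q* = 342.
With the tax collected from producers, supply shifts: Qs = 5(P − 11) + 272.
Solving gives Q = 312 with consumers paying 19 and producers receiving 8 (the 11 wedge).
Quantity falls by |ΔQ| = |342 − 312| = 30.
DWL = ½ · t · |ΔQ| = ½ · 11 · 30 = 165.

Deadweight loss = 165 million.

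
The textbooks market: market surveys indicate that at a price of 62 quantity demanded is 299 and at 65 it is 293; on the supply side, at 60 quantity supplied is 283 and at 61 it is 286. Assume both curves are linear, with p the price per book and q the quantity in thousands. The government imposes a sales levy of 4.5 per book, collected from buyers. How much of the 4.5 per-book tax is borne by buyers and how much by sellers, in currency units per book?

Buyers bear 2.7 per book; sellers bear 1.8 per book.

Demand slope: (293 − 299)/(65 − 62) = -2, so qd = 423 − 2p.
Supply slope: (286 − 283)/(61 − 60) = 3, so qs = 3p + 103.
Without the tax, 423 − 2p = 3p + 103 gives 5p = 320, so p* = 64 and q* = 295.
With the tax collected from buyers, demand (in seller-price terms) shifts: qd = 423 − 2(p + 4.5).
Solving gives q = 289.6 with buyers paying 66.7 and sellers receiving 62.2 (the 4.5 wedge).
Burden on buyers: 2.7; on sellers: 1.8. (They sum to 4.5.)
The less price-elastic side of the market bears the larger share of a per-unit tax.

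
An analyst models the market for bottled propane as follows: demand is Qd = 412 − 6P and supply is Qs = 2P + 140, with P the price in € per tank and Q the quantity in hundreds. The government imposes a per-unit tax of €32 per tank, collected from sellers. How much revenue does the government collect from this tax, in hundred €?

Without the tax, 412 − 6P = 2P + 140 gives 8P = 272, so P* = €34 and Q* = 208.
With the tax collected from sellers, supply shifts: Qs = 2(P − 32) + 140.
Solving gives Q = 160 with buyers paying €42 and sellers receiving €10 (the €32 wedge).
Revenue = t · Q = 32 · 160 = €5120.

Tax revenue = €5120 hundred.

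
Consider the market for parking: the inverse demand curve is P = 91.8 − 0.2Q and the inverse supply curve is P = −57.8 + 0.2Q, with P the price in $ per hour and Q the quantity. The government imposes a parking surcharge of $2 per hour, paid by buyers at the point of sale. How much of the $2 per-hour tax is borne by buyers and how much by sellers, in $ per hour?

Rewrite in direct form: Qd = 459 − 5P and Qs = 5P + 289.
Before the tax: set 459 − 5P = 5P + 289 → P* = $17, Q* = 374.
With the tax collected from buyers, demand (in seller-price terms) shifts: Qd = 459 − 5(P + 2).
Solving gives Q = 369 with buyers paying $18 and sellers receiving $16 (the $2 wedge).
Burden on buyers: $1; on sellers: $1. (They sum to $2.)
The less price-elastic side of the market bears the larger share of a per-unit tax.

Buyers bear $1 per hour; sellers bear $1 per hour.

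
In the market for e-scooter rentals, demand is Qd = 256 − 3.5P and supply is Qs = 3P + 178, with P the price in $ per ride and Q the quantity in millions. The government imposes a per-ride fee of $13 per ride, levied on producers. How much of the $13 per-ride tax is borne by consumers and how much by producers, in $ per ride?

Without the tax, 256 − 3.5P = 3P + 178 gives 6.5P = 78, so P* = $12 and Q* = 214.
With the tax collected from producers, supply shifts: Qs = 3(P − 13) + 178.
New equilibrium: consumers pay $18, producers receive $5, Q = 193. (Wedge: Pb − Ps = 13.)
Burden on consumers: $6; on producers: $7. (They sum to $13.)

Consumers bear $6 per ride; producers bear $7 per ride.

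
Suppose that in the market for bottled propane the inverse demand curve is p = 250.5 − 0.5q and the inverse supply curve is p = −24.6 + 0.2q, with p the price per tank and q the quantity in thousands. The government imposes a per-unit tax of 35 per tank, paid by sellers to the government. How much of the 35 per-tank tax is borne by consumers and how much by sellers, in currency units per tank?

Inverting to q(p) form: qd = 501 − 2p; qs = 5p + 123.
Without the tax, 501 − 2p = 5p + 123 gives 7p = 378, so p* = 54 and q* = 393.
With the tax collected from sellers, supply shifts: qs = 5(p − 35) + 123.
New equilibrium: consumers pay 79, sellers receive 44, q = 343. (Wedge: pb − ps = 35.)
Burden on consumers: 25; on sellers: 10. (They sum to 35.)
The less price-elastic side of the market bears the larger share of a per-unit tax.

Consumers bear 25 per tank; sellers bear 10 per tank.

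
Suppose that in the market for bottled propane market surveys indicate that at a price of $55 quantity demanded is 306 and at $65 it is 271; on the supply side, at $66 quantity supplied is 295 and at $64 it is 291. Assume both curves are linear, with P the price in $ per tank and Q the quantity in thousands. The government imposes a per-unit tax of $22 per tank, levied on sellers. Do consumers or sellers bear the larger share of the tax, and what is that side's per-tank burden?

Sellers bear the larger share: $14 per tank.

Demand slope: (271 − 306)/(65 − 55) = -3.5, so Qd = 498.5 − 3.5P.
Supply slope: (291 − 295)/(64 − 66) = 2, so Qs = 2P + 163.
Before the tax: set 498.5 − 3.5P = 2P + 163 → P* = $61, Q* = 285.
With the tax collected from sellers, supply shifts: Qs = 2(P − 22) + 163.
New equilibrium: consumers pay $69, sellers receive $47, Q = 257. (Wedge: Pb − Ps = 22.)
Per-tank burden: consumers $8, sellers $14.
Sellers take the larger share because supply is less price-elastic here (demand slope 3.5 vs supply slope 2).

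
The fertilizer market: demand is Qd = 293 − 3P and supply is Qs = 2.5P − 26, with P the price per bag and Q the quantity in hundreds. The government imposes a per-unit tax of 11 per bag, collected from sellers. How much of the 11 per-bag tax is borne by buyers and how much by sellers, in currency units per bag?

Buyers bear 5 per bag; sellers bear 6 per bag.

Without the tax, 293 − 3P = 2.5P − 26 gives 5.5P = 319, so P* = 58 and Q* = 119.
With the tax collected from sellers, supply shifts: Qs = 2.5(P − 11) − 26.
New equilibrium: buyers pay 63, sellers receive 52, Q = 104. (Wedge: Pb − Ps = 11.)
Burden on buyers: 5; on sellers: 6. (They sum to 11.)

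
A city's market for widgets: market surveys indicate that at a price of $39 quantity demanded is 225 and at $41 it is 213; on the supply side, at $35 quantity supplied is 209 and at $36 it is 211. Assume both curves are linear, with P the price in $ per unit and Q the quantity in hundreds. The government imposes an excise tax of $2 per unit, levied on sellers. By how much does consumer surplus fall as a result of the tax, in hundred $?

Demand slope: (213 − 225)/(41 − 39) = -6, so Qd = 459 − 6P.
Supply slope: (211 − 209)/(36 − 35) = 2, so Qs = 2P + 139.
Without the tax, 459 − 6P = 2P + 139 gives 8P = 320, so P* = $40 and Q* = 219.
With the tax collected from sellers, supply shifts: Qs = 2(P − 2) + 139.
New equilibrium: consumers pay $40.5, sellers receive $38.5, Q = 216. (Wedge: Pb − Ps = 2.)
ΔCS is the trapezoid between Q = 216 and Q = 219 of height $0.5: ½ · (219 + 216) · 0.5 = $108.75.

Consumer surplus falls by $108.75 hundred.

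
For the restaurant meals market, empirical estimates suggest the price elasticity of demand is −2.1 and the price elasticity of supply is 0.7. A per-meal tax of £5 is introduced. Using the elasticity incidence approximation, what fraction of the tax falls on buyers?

Incidence ratio: buyers' share ≈ εs / (εs + |εd|) = 0.7 / (0.7 + 2.1) = 0.25.
Supply is the less elastic side, so buyers bear the smaller share.

Buyers' share ≈ 0.25.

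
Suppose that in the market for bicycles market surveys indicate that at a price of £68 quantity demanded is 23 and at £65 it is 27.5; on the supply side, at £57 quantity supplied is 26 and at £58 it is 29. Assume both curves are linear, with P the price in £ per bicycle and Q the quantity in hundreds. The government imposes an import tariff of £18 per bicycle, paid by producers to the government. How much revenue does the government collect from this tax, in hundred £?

Tax revenue = £306 hundred.

Demand slope: (27.5 − 23)/(65 − 68) = -1.5, so Qd = 125 − 1.5P.
Supply slope: (29 − 26)/(58 − 57) = 3, so Qs = 3P − 145.
Without the tax, 125 − 1.5P = 3P − 145 gives 4.5P = 270, so P* = £60 and Q* = 35.
With the tax collected from producers, supply shifts: Qs = 3(P − 18) − 145.
Solving gives Q = 17 with consumers paying £72 and producers receiving £54 (the £18 wedge).
Revenue = t · Q = 18 · 17 = £306.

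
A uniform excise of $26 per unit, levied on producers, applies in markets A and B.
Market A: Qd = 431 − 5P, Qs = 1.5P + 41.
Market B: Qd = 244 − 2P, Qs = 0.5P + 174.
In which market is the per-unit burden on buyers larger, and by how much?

Market A, by $0.8.

Market A: pre-tax P* = $60, Q* = 131; post-tax Q = 101; per-unit burden on buyers = $6.
Market B: pre-tax P* = $28, Q* = 188; post-tax Q = 177.6; per-unit burden on buyers = $5.2.
Difference: $6 vs $5.2 → market A is larger by $0.8.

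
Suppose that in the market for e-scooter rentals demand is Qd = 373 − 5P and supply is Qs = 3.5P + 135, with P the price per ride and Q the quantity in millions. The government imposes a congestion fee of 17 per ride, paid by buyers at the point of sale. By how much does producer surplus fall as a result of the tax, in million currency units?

Without the tax, 373 − 5P = 3.5P + 135 gives 8.5P = 238, so P* = 28 and Q* = 233.
With the tax collected from buyers, demand (in seller-price terms) shifts: Qd = 373 − 5(P + 17).
Solving gives Q = 198 with buyers paying 35 and suppliers receiving 18 (the 17 wedge).
ΔPS is the trapezoid between Q = 198 and Q = 233 of height 10: ½ · (233 + 198) · 10 = 2155.

Producer surplus falls by 2155 million.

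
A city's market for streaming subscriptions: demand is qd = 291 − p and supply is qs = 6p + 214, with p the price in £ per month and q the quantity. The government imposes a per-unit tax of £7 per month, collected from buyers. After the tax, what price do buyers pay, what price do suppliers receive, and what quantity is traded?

Before the tax: set 291 − p = 6p + 214 → p* = £11, q* = 280.
With the tax collected from buyers, demand (in seller-price terms) shifts: qd = 291 − (p + 7).
New equilibrium: buyers pay £17, suppliers receive £10, q = 274. (Wedge: pb − ps = 7.)

Buyers pay £17; suppliers receive £10; quantity = 274.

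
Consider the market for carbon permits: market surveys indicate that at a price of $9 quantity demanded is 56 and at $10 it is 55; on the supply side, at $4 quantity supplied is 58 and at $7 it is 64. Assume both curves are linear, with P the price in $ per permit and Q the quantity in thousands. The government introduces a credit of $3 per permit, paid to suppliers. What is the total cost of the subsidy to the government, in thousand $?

Demand slope: (55 − 56)/(10 − 9) = -1, so Qd = 65 − P.
Supply slope: (64 − 58)/(7 − 4) = 2, so Qs = 2P + 50.
Before the subsidy: set 65 − P = 2P + 50 → P* = $5, Q* = 60.
With a per-unit subsidy paid to suppliers, each receives P + 3 per unit sold, so supply becomes Qs = 2(P + 3) + 50.
Solving gives Q = 62 with buyers paying $3 and suppliers receiving $6 (the $3 wedge).
Outlay = t · Q = 3 · 62 = $186.

Government outlay = $186 thousand.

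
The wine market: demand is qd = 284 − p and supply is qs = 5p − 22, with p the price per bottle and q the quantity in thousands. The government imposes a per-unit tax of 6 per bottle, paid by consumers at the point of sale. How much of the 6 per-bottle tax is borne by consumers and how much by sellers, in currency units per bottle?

Without the tax, 284 − p = 5p − 22 gives 6p = 306, so p* = 51 and q* = 233.
With the tax collected from consumers, demand (in seller-price terms) shifts: qd = 284 − (p + 6).
New equilibrium: consumers pay 56, sellers receive 50, q = 228. (Wedge: pb − ps = 6.)
Burden on consumers: 5; on sellers: 1. (They sum to 6.)
The less price-elastic side of the market bears the larger share of a per-unit tax.

Consumers bear 5 per bottle; sellers bear 1 per bottle.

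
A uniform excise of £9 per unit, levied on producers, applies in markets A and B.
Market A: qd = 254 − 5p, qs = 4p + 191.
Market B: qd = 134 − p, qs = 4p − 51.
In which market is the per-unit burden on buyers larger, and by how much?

Market A: pre-tax p* = £7, q* = 219; post-tax q = 199; per-unit burden on buyers = £4.
Market B: pre-tax p* = £37, q* = 97; post-tax q = 89.8; per-unit burden on buyers = £7.2.
Difference: £4 vs £7.2 → market B is larger by £3.2.

Market B, by £3.2.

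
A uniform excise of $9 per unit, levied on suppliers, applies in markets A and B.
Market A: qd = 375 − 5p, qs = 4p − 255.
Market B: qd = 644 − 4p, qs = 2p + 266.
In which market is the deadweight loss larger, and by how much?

Market A: pre-tax p* = $70, q* = 25; post-tax q = 5; deadweight loss = $90.
Market B: pre-tax p* = $63, q* = 392; post-tax q = 380; deadweight loss = $54.
Difference: $90 vs $54 → market A is larger by $36.

Market A, by $36.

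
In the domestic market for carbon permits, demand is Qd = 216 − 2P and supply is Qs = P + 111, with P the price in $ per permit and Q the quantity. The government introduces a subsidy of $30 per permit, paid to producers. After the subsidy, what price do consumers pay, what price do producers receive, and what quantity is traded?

Without the subsidy, 216 − 2P = P + 111 gives 3P = 105, so P* = $35 and Q* = 146.
With a per-unit subsidy paid to producers, each receives P + 30 per unit sold, so supply becomes Qs = (P + 30) + 111.
New equilibrium: consumers pay $25, producers receive $55, Q = 166. (Wedge: Pb − Ps = −30.)

Consumers pay $25; producers receive $55; quantity = 166.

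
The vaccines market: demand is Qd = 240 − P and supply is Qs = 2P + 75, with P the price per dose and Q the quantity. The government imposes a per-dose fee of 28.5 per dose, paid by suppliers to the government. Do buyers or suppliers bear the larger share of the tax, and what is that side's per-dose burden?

Buyers bear the larger share: 19 per dose.

Before the tax: set 240 − P = 2P + 75 → P* = 55, Q* = 185.
With the tax collected from suppliers, supply shifts: Qs = 2(P − 28.5) + 75.
New equilibrium: buyers pay 74, suppliers receive 45.5, Q = 166. (Wedge: Pb − Ps = 28.5.)
Per-dose burden: buyers 19, suppliers 9.5.
Buyers take the larger share because demand is less price-elastic here (demand slope 1 vs supply slope 2).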